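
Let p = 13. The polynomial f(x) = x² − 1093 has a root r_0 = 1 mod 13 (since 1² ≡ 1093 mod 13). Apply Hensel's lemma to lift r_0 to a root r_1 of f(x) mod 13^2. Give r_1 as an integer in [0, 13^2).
r_1 = 40 (mod 169)

Hensel's recurrence: r_{i+1} = r_i − f(r_i)·(f′(r_i))^{-1} mod 13^{i+2}, with f′(x) = 2x. Iterate:
  r_0 = 1 (mod 13)
  r_1 = 40 (mod 169)
Final: r_1 = 40, and one checks f(r_1) ≡ 0 mod 13^2.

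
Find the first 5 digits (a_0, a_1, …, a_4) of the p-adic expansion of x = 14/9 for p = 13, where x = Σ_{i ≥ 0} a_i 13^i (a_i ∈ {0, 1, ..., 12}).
(a_0, …, a_4) = (3, 10, 5, 1, 10)

v_13(14/9) = 0 (numerator and denominator both coprime to 13), so x ∈ ℤ_13^×. Compute digits iteratively via a_i = x_i mod 13, x_{i+1} = (x_i − a_i)/13, with x_0 = x:
  x_0 = 14/9;  a_0 = 3;  x_1 = (x_0 − 3)/13 = -1/9
  x_1 = -1/9;  a_1 = 10;  x_2 = (x_1 − 10)/13 = -7/9
  x_2 = -7/9;  a_2 = 5;  x_3 = (x_2 − 5)/13 = -4/9
  x_3 = -4/9;  a_3 = 1;  x_4 = (x_3 − 1)/13 = -1/9
  x_4 = -1/9;  a_4 = 10;  x_5 = (x_4 − 10)/13 = -7/9
Digits: (3, 10, 5, 1, 10).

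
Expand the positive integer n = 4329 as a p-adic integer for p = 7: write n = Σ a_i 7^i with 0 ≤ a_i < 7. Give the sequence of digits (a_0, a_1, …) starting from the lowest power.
(a_0, a_1, …) = (3, 2, 4, 5, 1)

Repeated division by 7 gives the digits low-to-high: 4329 = 3 + 2·7^1 + 4·7^2 + 5·7^3 + 1·7^4. Digit sequence: (3, 2, 4, 5, 1).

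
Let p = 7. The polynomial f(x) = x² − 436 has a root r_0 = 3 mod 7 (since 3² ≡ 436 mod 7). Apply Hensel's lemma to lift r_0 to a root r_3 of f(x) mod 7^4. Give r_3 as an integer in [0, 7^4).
r_3 = 1928 (mod 2401)

Hensel's recurrence: r_{i+1} = r_i − f(r_i)·(f′(r_i))^{-1} mod 7^{i+2}, with f′(x) = 2x. Iterate:
  r_0 = 3 (mod 7)
  r_1 = 17 (mod 49)
  r_2 = 213 (mod 343)
  r_3 = 1928 (mod 2401)
Final: r_3 = 1928, and one checks f(r_3) ≡ 0 mod 7^4.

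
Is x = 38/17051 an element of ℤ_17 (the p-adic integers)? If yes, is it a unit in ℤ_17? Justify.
x ∉ ℤ_17 (v_17(x) = -2 < 0)

ℤ_17 = {x ∈ ℚ_17 : v_17(x) ≥ 0} and ℤ_17^× = {x ∈ ℤ_17 : v_17(x) = 0}. Here v_17(38/17051) = v_17(num) − v_17(den) = -2; compare against these criteria.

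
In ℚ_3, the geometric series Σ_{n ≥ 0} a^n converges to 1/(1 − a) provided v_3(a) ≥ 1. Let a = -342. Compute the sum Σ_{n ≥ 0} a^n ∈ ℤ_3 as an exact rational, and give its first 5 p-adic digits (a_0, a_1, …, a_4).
Σ a^n = 1/(1 − a) = 1/343;  first 5 digits = (1, 0, 1, 2, 2)

v_3(a) = 2 ≥ 1, so the series converges in ℤ_3 to 1/(1 − a) = 1/(1 − (-342)) = 1/343. Expand this rational in ℤ_3: compute digits iteratively via d_i = x_i mod 3, x_{i+1} = (x_i − d_i)/3. The first 5 digits are (1, 0, 1, 2, 2).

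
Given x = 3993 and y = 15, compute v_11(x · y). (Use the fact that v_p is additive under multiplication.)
v_11(59895) = 3

v_p(x) = 3 (factor: 3993 = 11^3 · 3); v_p(y) = 0 (factor: 15 = 11^0 · 15). Additivity: v_p(xy) = v_p(x) + v_p(y) = 3 + 0 = 3. (Direct check: xy = 59895 = 11^3 · (45).)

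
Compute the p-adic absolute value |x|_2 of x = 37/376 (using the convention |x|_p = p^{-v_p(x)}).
|37/376|_2 = 8

Step 1 — compute v_2(x) by factoring powers of 2 out of the numerator and denominator: v_2(37/376) = -3. Step 2 — apply |x|_p = p^{-v_p(x)} = 2^{3} = 8.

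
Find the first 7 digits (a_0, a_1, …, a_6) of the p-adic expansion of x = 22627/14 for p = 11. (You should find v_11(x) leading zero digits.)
(a_0, …, a_6) = (0, 0, 0, 2, 7, 8, 0)

v_11(22627/14) = 3, so a_0 = ... = a_2 = 0. Factor out: x = 11^3 · u with u = 17/14 a unit in ℤ_11. Expand u iteratively via a_{v+i} = u_i mod 11, u_{i+1} = (u_i − a_{v+i})/11:
  u_0 = 17/14;  a_3 = 2;  u_1 = (u_0 − 2)/11 = -1/14
  u_1 = -1/14;  a_4 = 7;  u_2 = (u_1 − 7)/11 = -9/14
  u_2 = -9/14;  a_5 = 8;  u_3 = (u_2 − 8)/11 = -11/14
  u_3 = -11/14;  a_6 = 0;  u_4 = (u_3 − 0)/11 = -1/14
Digits: (0, 0, 0, 2, 7, 8, 0).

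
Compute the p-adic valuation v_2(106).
v_2(106) = 1

v_2(n) is the largest exponent k such that 2^k divides n. Factor out: 106 = 2^1 · 53. (Sign doesn't affect v_p.) So v_2(106) = 1.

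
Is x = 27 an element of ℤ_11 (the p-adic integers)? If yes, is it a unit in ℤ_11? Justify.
x ∈ ℤ_11^× (unit); v_11(x) = 0

ℤ_11 = {x ∈ ℚ_11 : v_11(x) ≥ 0} and ℤ_11^× = {x ∈ ℤ_11 : v_11(x) = 0}. Here v_11(27) = v_11(num) − v_11(den) = 0; compare against these criteria.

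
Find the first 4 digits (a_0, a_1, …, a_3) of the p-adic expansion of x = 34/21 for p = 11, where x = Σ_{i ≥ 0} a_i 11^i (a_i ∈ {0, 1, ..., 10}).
(a_0, …, a_3) = (10, 5, 0, 1)

v_11(34/21) = 0 (numerator and denominator both coprime to 11), so x ∈ ℤ_11^×. Compute digits iteratively via a_i = x_i mod 11, x_{i+1} = (x_i − a_i)/11, with x_0 = x:
  x_0 = 34/21;  a_0 = 10;  x_1 = (x_0 − 10)/11 = -16/21
  x_1 = -16/21;  a_1 = 5;  x_2 = (x_1 − 5)/11 = -11/21
  x_2 = -11/21;  a_2 = 0;  x_3 = (x_2 − 0)/11 = -1/21
  x_3 = -1/21;  a_3 = 1;  x_4 = (x_3 − 1)/11 = -2/21
Digits: (10, 5, 0, 1).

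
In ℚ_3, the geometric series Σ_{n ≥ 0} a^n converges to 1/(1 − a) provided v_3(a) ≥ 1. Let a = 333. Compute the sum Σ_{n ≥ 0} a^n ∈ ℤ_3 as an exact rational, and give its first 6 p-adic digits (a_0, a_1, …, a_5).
Σ a^n = 1/(1 − a) = -1/332;  first 6 digits = (1, 0, 1, 0, 2, 1)

v_3(a) = 2 ≥ 1, so the series converges in ℤ_3 to 1/(1 − a) = 1/(1 − 333) = -1/332. Expand this rational in ℤ_3: compute digits iteratively via d_i = x_i mod 3, x_{i+1} = (x_i − d_i)/3. The first 6 digits are (1, 0, 1, 0, 2, 1).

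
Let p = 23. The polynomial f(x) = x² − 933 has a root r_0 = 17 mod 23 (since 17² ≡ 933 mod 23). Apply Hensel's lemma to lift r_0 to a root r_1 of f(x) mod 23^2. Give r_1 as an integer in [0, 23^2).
r_1 = 316 (mod 529)

Hensel's recurrence: r_{i+1} = r_i − f(r_i)·(f′(r_i))^{-1} mod 23^{i+2}, with f′(x) = 2x. Iterate:
  r_0 = 17 (mod 23)
  r_1 = 316 (mod 529)
Final: r_1 = 316, and one checks f(r_1) ≡ 0 mod 23^2.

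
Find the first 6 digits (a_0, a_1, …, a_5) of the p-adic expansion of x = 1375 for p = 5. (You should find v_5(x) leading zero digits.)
(a_0, …, a_5) = (0, 0, 0, 1, 2, 0)

v_5(1375) = 3, so a_0 = ... = a_2 = 0. Factor out: x = 5^3 · u with u = 11 a unit in ℤ_5. Expand u iteratively via a_{v+i} = u_i mod 5, u_{i+1} = (u_i − a_{v+i})/5:
  u_0 = 11;  a_3 = 1;  u_1 = (u_0 − 1)/5 = 2
  u_1 = 2;  a_4 = 2;  u_2 = (u_1 − 2)/5 = 0
  u_2 = 0;  a_5 = 0;  u_3 = (u_2 − 0)/5 = 0
Digits: (0, 0, 0, 1, 2, 0).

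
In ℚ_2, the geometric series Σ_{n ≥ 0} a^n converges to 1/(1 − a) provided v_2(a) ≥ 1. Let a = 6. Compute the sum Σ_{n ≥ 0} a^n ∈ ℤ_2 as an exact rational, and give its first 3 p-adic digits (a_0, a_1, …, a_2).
Σ a^n = 1/(1 − a) = -1/5;  first 3 digits = (1, 1, 0)

v_2(a) = 1 ≥ 1, so the series converges in ℤ_2 to 1/(1 − a) = 1/(1 − 6) = -1/5. Expand this rational in ℤ_2: compute digits iteratively via d_i = x_i mod 2, x_{i+1} = (x_i − d_i)/2. The first 3 digits are (1, 1, 0).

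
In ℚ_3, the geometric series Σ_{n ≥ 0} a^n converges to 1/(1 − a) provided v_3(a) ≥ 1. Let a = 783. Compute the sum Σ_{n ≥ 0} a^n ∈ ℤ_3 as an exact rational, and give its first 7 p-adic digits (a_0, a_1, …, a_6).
Σ a^n = 1/(1 − a) = -1/782;  first 7 digits = (1, 0, 0, 2, 0, 0, 2)

v_3(a) = 3 ≥ 1, so the series converges in ℤ_3 to 1/(1 − a) = 1/(1 − 783) = -1/782. Expand this rational in ℤ_3: compute digits iteratively via d_i = x_i mod 3, x_{i+1} = (x_i − d_i)/3. The first 7 digits are (1, 0, 0, 2, 0, 0, 2).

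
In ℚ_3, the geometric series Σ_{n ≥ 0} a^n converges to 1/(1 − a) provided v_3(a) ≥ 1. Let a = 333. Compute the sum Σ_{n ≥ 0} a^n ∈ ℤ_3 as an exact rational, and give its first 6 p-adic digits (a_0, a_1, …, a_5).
Σ a^n = 1/(1 − a) = -1/332;  first 6 digits = (1, 0, 1, 0, 2, 1)

v_3(a) = 2 ≥ 1, so the series converges in ℤ_3 to 1/(1 − a) = 1/(1 − 333) = -1/332. Expand this rational in ℤ_3: compute digits iteratively via d_i = x_i mod 3, x_{i+1} = (x_i − d_i)/3. The first 6 digits are (1, 0, 1, 0, 2, 1).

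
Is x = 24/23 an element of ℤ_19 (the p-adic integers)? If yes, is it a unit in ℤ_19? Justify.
x ∈ ℤ_19^× (unit); v_19(x) = 0

ℤ_19 = {x ∈ ℚ_19 : v_19(x) ≥ 0} and ℤ_19^× = {x ∈ ℤ_19 : v_19(x) = 0}. Here v_19(24/23) = v_19(num) − v_19(den) = 0; compare against these criteria.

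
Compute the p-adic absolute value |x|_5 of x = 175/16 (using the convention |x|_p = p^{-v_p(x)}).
|175/16|_5 = 1/25

Step 1 — compute v_5(x) by factoring powers of 5 out of the numerator and denominator: v_5(175/16) = 2. Step 2 — apply |x|_p = p^{-v_p(x)} = 5^{-2} = 1/25.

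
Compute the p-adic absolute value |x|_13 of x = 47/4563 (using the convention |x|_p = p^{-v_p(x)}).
|47/4563|_13 = 169

Step 1 — compute v_13(x) by factoring powers of 13 out of the numerator and denominator: v_13(47/4563) = -2. Step 2 — apply |x|_p = p^{-v_p(x)} = 13^{2} = 169.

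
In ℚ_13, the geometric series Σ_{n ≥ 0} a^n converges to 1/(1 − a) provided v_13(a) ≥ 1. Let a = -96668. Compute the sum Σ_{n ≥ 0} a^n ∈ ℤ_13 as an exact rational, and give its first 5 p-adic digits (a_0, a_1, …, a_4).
Σ a^n = 1/(1 − a) = 1/96669;  first 5 digits = (1, 0, 0, 8, 9)

v_13(a) = 3 ≥ 1, so the series converges in ℤ_13 to 1/(1 − a) = 1/(1 − (-96668)) = 1/96669. Expand this rational in ℤ_13: compute digits iteratively via d_i = x_i mod 13, x_{i+1} = (x_i − d_i)/13. The first 5 digits are (1, 0, 0, 8, 9).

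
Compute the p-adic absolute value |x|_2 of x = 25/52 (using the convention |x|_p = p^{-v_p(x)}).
|25/52|_2 = 4

Step 1 — compute v_2(x) by factoring powers of 2 out of the numerator and denominator: v_2(25/52) = -2. Step 2 — apply |x|_p = p^{-v_p(x)} = 2^{2} = 4.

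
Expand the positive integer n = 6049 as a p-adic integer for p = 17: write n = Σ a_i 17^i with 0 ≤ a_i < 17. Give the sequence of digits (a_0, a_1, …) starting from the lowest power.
(a_0, a_1, …) = (14, 15, 3, 1)

Repeated division by 17 gives the digits low-to-high: 6049 = 14 + 15·17^1 + 3·17^2 + 1·17^3. Digit sequence: (14, 15, 3, 1).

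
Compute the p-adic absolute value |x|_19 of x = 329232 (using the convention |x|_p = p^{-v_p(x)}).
|329232|_19 = 1/6859

Step 1 — compute v_19(x) by factoring powers of 19 out of the numerator and denominator: v_19(329232) = 3. Step 2 — apply |x|_p = p^{-v_p(x)} = 19^{-3} = 1/6859.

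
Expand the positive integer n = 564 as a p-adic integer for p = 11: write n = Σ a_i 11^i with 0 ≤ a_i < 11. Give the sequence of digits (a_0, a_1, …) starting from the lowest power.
(a_0, a_1, …) = (3, 7, 4)

Repeated division by 11 gives the digits low-to-high: 564 = 3 + 7·11^1 + 4·11^2. Digit sequence: (3, 7, 4).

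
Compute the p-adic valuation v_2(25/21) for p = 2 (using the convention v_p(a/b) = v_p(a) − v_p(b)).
v_2(25/21) = 0

Factor powers of 2 from the numerator and denominator of the reduced fraction: 25 = 2^0 · 25 and 21 = 2^0 · 21. Apply v_p(a/b) = v_p(a) − v_p(b): v_2(25/21) = 0 − 0 = 0.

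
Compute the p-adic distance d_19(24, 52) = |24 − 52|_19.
d_19(24, 52) = 1

Step 1 — x − y = 24 − 52 = -28. Step 2 — v_19(-28) = 0 (factor: -28 = −(19^0 · 28); the sign does not affect v_p). Step 3 — |x − y|_19 = 19^{0} = 1.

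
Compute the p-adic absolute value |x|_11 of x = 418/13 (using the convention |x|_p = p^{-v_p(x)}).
|418/13|_11 = 1/11

Step 1 — compute v_11(x) by factoring powers of 11 out of the numerator and denominator: v_11(418/13) = 1. Step 2 — apply |x|_p = p^{-v_p(x)} = 11^{-1} = 1/11.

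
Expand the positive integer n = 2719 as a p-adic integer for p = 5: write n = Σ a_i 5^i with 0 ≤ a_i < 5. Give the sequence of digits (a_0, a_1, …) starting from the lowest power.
(a_0, a_1, …) = (4, 3, 3, 1, 4)

Repeated division by 5 gives the digits low-to-high: 2719 = 4 + 3·5^1 + 3·5^2 + 1·5^3 + 4·5^4. Digit sequence: (4, 3, 3, 1, 4).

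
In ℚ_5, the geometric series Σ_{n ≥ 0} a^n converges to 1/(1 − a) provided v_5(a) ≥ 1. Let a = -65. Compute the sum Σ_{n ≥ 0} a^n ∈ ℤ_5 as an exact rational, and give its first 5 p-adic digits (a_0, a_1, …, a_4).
Σ a^n = 1/(1 − a) = 1/66;  first 5 digits = (1, 2, 1, 1, 3)

v_5(a) = 1 ≥ 1, so the series converges in ℤ_5 to 1/(1 − a) = 1/(1 − (-65)) = 1/66. Expand this rational in ℤ_5: compute digits iteratively via d_i = x_i mod 5, x_{i+1} = (x_i − d_i)/5. The first 5 digits are (1, 2, 1, 1, 3).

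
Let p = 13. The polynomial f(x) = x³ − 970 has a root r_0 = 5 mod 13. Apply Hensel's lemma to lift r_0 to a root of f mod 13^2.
r_1 = 5 (mod 169)

Hensel: r_{i+1} = r_i − f(r_i)/f′(r_i) mod 13^{i+2}, where f′(x) = 3x². Iterate:
  r_0 = 5 (mod 13)
  r_1 = 5 (mod 169)
Final: r = 5 with f(r) ≡ 0 mod 13^2.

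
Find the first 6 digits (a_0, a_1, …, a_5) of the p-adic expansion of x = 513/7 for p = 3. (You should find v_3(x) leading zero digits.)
(a_0, …, a_5) = (0, 0, 0, 1, 1, 2)

v_3(513/7) = 3, so a_0 = ... = a_2 = 0. Factor out: x = 3^3 · u with u = 19/7 a unit in ℤ_3. Expand u iteratively via a_{v+i} = u_i mod 3, u_{i+1} = (u_i − a_{v+i})/3:
  u_0 = 19/7;  a_3 = 1;  u_1 = (u_0 − 1)/3 = 4/7
  u_1 = 4/7;  a_4 = 1;  u_2 = (u_1 − 1)/3 = -1/7
  u_2 = -1/7;  a_5 = 2;  u_3 = (u_2 − 2)/3 = -5/7
Digits: (0, 0, 0, 1, 1, 2).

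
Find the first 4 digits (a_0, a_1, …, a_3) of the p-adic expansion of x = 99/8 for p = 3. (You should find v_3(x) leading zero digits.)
(a_0, …, a_3) = (0, 0, 1, 2)

v_3(99/8) = 2, so a_0 = ... = a_1 = 0. Factor out: x = 3^2 · u with u = 11/8 a unit in ℤ_3. Expand u iteratively via a_{v+i} = u_i mod 3, u_{i+1} = (u_i − a_{v+i})/3:
  u_0 = 11/8;  a_2 = 1;  u_1 = (u_0 − 1)/3 = 1/8
  u_1 = 1/8;  a_3 = 2;  u_2 = (u_1 − 2)/3 = -5/8
Digits: (0, 0, 1, 2).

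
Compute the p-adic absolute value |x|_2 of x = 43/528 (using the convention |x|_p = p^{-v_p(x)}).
|43/528|_2 = 16

Step 1 — compute v_2(x) by factoring powers of 2 out of the numerator and denominator: v_2(43/528) = -4. Step 2 — apply |x|_p = p^{-v_p(x)} = 2^{4} = 16.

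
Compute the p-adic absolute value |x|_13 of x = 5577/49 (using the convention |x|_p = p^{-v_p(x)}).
|5577/49|_13 = 1/169

Step 1 — compute v_13(x) by factoring powers of 13 out of the numerator and denominator: v_13(5577/49) = 2. Step 2 — apply |x|_p = p^{-v_p(x)} = 13^{-2} = 1/169.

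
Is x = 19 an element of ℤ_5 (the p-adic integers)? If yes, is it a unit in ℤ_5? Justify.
x ∈ ℤ_5^× (unit); v_5(x) = 0

ℤ_5 = {x ∈ ℚ_5 : v_5(x) ≥ 0} and ℤ_5^× = {x ∈ ℤ_5 : v_5(x) = 0}. Here v_5(19) = v_5(num) − v_5(den) = 0; compare against these criteria.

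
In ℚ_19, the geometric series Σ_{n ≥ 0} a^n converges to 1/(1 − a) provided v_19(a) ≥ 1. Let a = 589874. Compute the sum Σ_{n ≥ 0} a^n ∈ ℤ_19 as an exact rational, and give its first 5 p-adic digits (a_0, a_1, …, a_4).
Σ a^n = 1/(1 − a) = -1/589873;  first 5 digits = (1, 0, 0, 10, 4)

v_19(a) = 3 ≥ 1, so the series converges in ℤ_19 to 1/(1 − a) = 1/(1 − 589874) = -1/589873. Expand this rational in ℤ_19: compute digits iteratively via d_i = x_i mod 19, x_{i+1} = (x_i − d_i)/19. The first 5 digits are (1, 0, 0, 10, 4).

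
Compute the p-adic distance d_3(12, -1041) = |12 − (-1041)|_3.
d_3(12, -1041) = 1/81

Step 1 — x − y = 12 − (-1041) = 1053. Step 2 — v_3(1053) = 4 (factor: 1053 = (3^4 · 13); the sign does not affect v_p). Step 3 — |x − y|_3 = 3^{-4} = 1/81.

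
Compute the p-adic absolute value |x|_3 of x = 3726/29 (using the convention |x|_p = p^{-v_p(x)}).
|3726/29|_3 = 1/81

Step 1 — compute v_3(x) by factoring powers of 3 out of the numerator and denominator: v_3(3726/29) = 4. Step 2 — apply |x|_p = p^{-v_p(x)} = 3^{-4} = 1/81.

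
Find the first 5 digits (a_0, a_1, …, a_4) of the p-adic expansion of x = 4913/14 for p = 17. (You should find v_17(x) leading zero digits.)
(a_0, …, a_4) = (0, 0, 0, 11, 3)

v_17(4913/14) = 3, so a_0 = ... = a_2 = 0. Factor out: x = 17^3 · u with u = 1/14 a unit in ℤ_17. Expand u iteratively via a_{v+i} = u_i mod 17, u_{i+1} = (u_i − a_{v+i})/17:
  u_0 = 1/14;  a_3 = 11;  u_1 = (u_0 − 11)/17 = -9/14
  u_1 = -9/14;  a_4 = 3;  u_2 = (u_1 − 3)/17 = -3/14
Digits: (0, 0, 0, 11, 3).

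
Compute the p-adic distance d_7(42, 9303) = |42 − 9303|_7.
d_7(42, 9303) = 1/343

Step 1 — x − y = 42 − 9303 = -9261. Step 2 — v_7(-9261) = 3 (factor: -9261 = −(7^3 · 27); the sign does not affect v_p). Step 3 — |x − y|_7 = 7^{-3} = 1/343.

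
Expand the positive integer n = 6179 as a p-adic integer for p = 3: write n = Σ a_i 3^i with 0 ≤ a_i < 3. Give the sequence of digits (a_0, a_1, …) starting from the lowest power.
(a_0, a_1, …) = (2, 1, 2, 0, 1, 1, 2, 2)

Repeated division by 3 gives the digits low-to-high: 6179 = 2 + 1·3^1 + 2·3^2 + 1·3^4 + 1·3^5 + 2·3^6 + 2·3^7. Digit sequence: (2, 1, 2, 0, 1, 1, 2, 2).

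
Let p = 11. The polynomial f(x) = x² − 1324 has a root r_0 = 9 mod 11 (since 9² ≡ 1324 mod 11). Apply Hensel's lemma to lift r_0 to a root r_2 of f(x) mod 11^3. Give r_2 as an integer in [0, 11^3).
r_2 = 273 (mod 1331)

Hensel's recurrence: r_{i+1} = r_i − f(r_i)·(f′(r_i))^{-1} mod 11^{i+2}, with f′(x) = 2x. Iterate:
  r_0 = 9 (mod 11)
  r_1 = 31 (mod 121)
  r_2 = 273 (mod 1331)
Final: r_2 = 273, and one checks f(r_2) ≡ 0 mod 11^3.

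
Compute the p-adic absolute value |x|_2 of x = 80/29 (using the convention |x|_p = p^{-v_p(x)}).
|80/29|_2 = 1/16

Step 1 — compute v_2(x) by factoring powers of 2 out of the numerator and denominator: v_2(80/29) = 4. Step 2 — apply |x|_p = p^{-v_p(x)} = 2^{-4} = 1/16.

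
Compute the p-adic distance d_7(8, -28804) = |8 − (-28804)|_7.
d_7(8, -28804) = 1/2401

Step 1 — x − y = 8 − (-28804) = 28812. Step 2 — v_7(28812) = 4 (factor: 28812 = (7^4 · 12); the sign does not affect v_p). Step 3 — |x − y|_7 = 7^{-4} = 1/2401.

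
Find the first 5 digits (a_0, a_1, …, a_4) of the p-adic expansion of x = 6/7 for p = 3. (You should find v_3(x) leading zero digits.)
(a_0, …, a_4) = (0, 2, 2, 0, 1)

v_3(6/7) = 1, so a_0 = ... = a_0 = 0. Factor out: x = 3^1 · u with u = 2/7 a unit in ℤ_3. Expand u iteratively via a_{v+i} = u_i mod 3, u_{i+1} = (u_i − a_{v+i})/3:
  u_0 = 2/7;  a_1 = 2;  u_1 = (u_0 − 2)/3 = -4/7
  u_1 = -4/7;  a_2 = 2;  u_2 = (u_1 − 2)/3 = -6/7
  u_2 = -6/7;  a_3 = 0;  u_3 = (u_2 − 0)/3 = -2/7
  u_3 = -2/7;  a_4 = 1;  u_4 = (u_3 − 1)/3 = -3/7
Digits: (0, 2, 2, 0, 1).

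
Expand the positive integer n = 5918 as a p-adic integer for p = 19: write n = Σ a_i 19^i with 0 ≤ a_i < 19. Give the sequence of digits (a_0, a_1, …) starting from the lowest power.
(a_0, a_1, …) = (9, 7, 16)

Repeated division by 19 gives the digits low-to-high: 5918 = 9 + 7·19^1 + 16·19^2. Digit sequence: (9, 7, 16).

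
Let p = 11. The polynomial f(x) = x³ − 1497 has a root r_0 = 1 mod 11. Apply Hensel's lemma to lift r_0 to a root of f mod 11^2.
r_1 = 56 (mod 121)

Hensel: r_{i+1} = r_i − f(r_i)/f′(r_i) mod 11^{i+2}, where f′(x) = 3x². Iterate:
  r_0 = 1 (mod 11)
  r_1 = 56 (mod 121)
Final: r = 56 with f(r) ≡ 0 mod 11^2.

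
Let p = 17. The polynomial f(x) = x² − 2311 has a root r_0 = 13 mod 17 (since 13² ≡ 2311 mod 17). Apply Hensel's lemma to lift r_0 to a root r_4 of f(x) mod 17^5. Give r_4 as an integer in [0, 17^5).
r_4 = 768124 (mod 1419857)

Hensel's recurrence: r_{i+1} = r_i − f(r_i)·(f′(r_i))^{-1} mod 17^{i+2}, with f′(x) = 2x. Iterate:
  r_0 = 13 (mod 17)
  r_1 = 251 (mod 289)
  r_2 = 1696 (mod 4913)
  r_3 = 16435 (mod 83521)
  r_4 = 768124 (mod 1419857)
Final: r_4 = 768124, and one checks f(r_4) ≡ 0 mod 17^5.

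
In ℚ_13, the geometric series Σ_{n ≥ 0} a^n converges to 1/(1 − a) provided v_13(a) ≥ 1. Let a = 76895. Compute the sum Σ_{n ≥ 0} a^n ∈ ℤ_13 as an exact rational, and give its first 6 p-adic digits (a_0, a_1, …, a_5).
Σ a^n = 1/(1 − a) = -1/76894;  first 6 digits = (1, 0, 0, 9, 2, 0)

v_13(a) = 3 ≥ 1, so the series converges in ℤ_13 to 1/(1 − a) = 1/(1 − 76895) = -1/76894. Expand this rational in ℤ_13: compute digits iteratively via d_i = x_i mod 13, x_{i+1} = (x_i − d_i)/13. The first 6 digits are (1, 0, 0, 9, 2, 0).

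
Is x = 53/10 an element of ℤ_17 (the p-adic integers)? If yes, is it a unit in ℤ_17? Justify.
x ∈ ℤ_17^× (unit); v_17(x) = 0

ℤ_17 = {x ∈ ℚ_17 : v_17(x) ≥ 0} and ℤ_17^× = {x ∈ ℤ_17 : v_17(x) = 0}. Here v_17(53/10) = v_17(num) − v_17(den) = 0; compare against these criteria.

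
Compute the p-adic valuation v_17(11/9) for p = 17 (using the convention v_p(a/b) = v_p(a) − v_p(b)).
v_17(11/9) = 0

Factor powers of 17 from the numerator and denominator of the reduced fraction: 11 = 17^0 · 11 and 9 = 17^0 · 9. Apply v_p(a/b) = v_p(a) − v_p(b): v_17(11/9) = 0 − 0 = 0.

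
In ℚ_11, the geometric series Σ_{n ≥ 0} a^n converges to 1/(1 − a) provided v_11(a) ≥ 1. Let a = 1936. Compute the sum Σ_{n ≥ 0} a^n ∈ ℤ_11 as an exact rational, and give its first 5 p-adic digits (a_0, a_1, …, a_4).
Σ a^n = 1/(1 − a) = -1/1935;  first 5 digits = (1, 0, 5, 1, 3)

v_11(a) = 2 ≥ 1, so the series converges in ℤ_11 to 1/(1 − a) = 1/(1 − 1936) = -1/1935. Expand this rational in ℤ_11: compute digits iteratively via d_i = x_i mod 11, x_{i+1} = (x_i − d_i)/11. The first 5 digits are (1, 0, 5, 1, 3).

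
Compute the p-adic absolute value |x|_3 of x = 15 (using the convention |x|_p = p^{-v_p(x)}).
|15|_3 = 1/3

Step 1 — compute v_3(x) by factoring powers of 3 out of the numerator and denominator: v_3(15) = 1. Step 2 — apply |x|_p = p^{-v_p(x)} = 3^{-1} = 1/3.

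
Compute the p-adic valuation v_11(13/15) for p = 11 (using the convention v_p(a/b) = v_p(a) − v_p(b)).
v_11(13/15) = 0

Factor powers of 11 from the numerator and denominator of the reduced fraction: 13 = 11^0 · 13 and 15 = 11^0 · 15. Apply v_p(a/b) = v_p(a) − v_p(b): v_11(13/15) = 0 − 0 = 0.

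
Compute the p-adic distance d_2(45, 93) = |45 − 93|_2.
d_2(45, 93) = 1/16

Step 1 — x − y = 45 − 93 = -48. Step 2 — v_2(-48) = 4 (factor: -48 = −(2^4 · 3); the sign does not affect v_p). Step 3 — |x − y|_2 = 2^{-4} = 1/16.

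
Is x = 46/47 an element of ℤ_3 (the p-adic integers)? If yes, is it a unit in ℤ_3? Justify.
x ∈ ℤ_3^× (unit); v_3(x) = 0

ℤ_3 = {x ∈ ℚ_3 : v_3(x) ≥ 0} and ℤ_3^× = {x ∈ ℤ_3 : v_3(x) = 0}. Here v_3(46/47) = v_3(num) − v_3(den) = 0; compare against these criteria.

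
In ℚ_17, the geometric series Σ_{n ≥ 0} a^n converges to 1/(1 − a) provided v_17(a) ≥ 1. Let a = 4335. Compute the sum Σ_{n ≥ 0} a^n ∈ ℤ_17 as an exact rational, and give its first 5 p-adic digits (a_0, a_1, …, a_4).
Σ a^n = 1/(1 − a) = -1/4334;  first 5 digits = (1, 0, 15, 0, 4)

v_17(a) = 2 ≥ 1, so the series converges in ℤ_17 to 1/(1 − a) = 1/(1 − 4335) = -1/4334. Expand this rational in ℤ_17: compute digits iteratively via d_i = x_i mod 17, x_{i+1} = (x_i − d_i)/17. The first 5 digits are (1, 0, 15, 0, 4).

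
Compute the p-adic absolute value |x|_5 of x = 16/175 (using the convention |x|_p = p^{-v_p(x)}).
|16/175|_5 = 25

Step 1 — compute v_5(x) by factoring powers of 5 out of the numerator and denominator: v_5(16/175) = -2. Step 2 — apply |x|_p = p^{-v_p(x)} = 5^{2} = 25.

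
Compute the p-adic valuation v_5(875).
v_5(875) = 3

v_5(n) is the largest exponent k such that 5^k divides n. Factor out: 875 = 5^3 · 7. (Sign doesn't affect v_p.) So v_5(875) = 3.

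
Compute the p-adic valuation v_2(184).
v_2(184) = 3

v_2(n) is the largest exponent k such that 2^k divides n. Factor out: 184 = 2^3 · 23. (Sign doesn't affect v_p.) So v_2(184) = 3.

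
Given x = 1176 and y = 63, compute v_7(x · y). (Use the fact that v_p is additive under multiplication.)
v_7(74088) = 3

v_p(x) = 2 (factor: 1176 = 7^2 · 24); v_p(y) = 1 (factor: 63 = 7^1 · 9). Additivity: v_p(xy) = v_p(x) + v_p(y) = 2 + 1 = 3. (Direct check: xy = 74088 = 7^3 · (216).)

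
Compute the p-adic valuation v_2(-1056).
v_2(-1056) = 5

v_2(n) is the largest exponent k such that 2^k divides n. Factor out: -1056 = -2^5 · 33. (Sign doesn't affect v_p.) So v_2(-1056) = 5.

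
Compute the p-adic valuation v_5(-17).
v_5(-17) = 0

v_5(n) is the largest exponent k such that 5^k divides n. Factor out: -17 = -5^0 · 17. (Sign doesn't affect v_p.) So v_5(-17) = 0.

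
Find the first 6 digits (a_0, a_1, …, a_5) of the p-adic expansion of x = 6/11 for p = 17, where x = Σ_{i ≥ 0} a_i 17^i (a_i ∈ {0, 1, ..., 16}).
(a_0, …, a_5) = (16, 13, 10, 4, 9, 1)

v_17(6/11) = 0 (numerator and denominator both coprime to 17), so x ∈ ℤ_17^×. Compute digits iteratively via a_i = x_i mod 17, x_{i+1} = (x_i − a_i)/17, with x_0 = x:
  x_0 = 6/11;  a_0 = 16;  x_1 = (x_0 − 16)/17 = -10/11
  x_1 = -10/11;  a_1 = 13;  x_2 = (x_1 − 13)/17 = -9/11
  x_2 = -9/11;  a_2 = 10;  x_3 = (x_2 − 10)/17 = -7/11
  x_3 = -7/11;  a_3 = 4;  x_4 = (x_3 − 4)/17 = -3/11
  x_4 = -3/11;  a_4 = 9;  x_5 = (x_4 − 9)/17 = -6/11
  x_5 = -6/11;  a_5 = 1;  x_6 = (x_5 − 1)/17 = -1/11
Digits: (16, 13, 10, 4, 9, 1).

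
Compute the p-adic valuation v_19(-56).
v_19(-56) = 0

v_19(n) is the largest exponent k such that 19^k divides n. Factor out: -56 = -19^0 · 56. (Sign doesn't affect v_p.) So v_19(-56) = 0.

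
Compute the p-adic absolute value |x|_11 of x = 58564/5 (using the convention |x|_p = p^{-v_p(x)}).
|58564/5|_11 = 1/14641

Step 1 — compute v_11(x) by factoring powers of 11 out of the numerator and denominator: v_11(58564/5) = 4. Step 2 — apply |x|_p = p^{-v_p(x)} = 11^{-4} = 1/14641.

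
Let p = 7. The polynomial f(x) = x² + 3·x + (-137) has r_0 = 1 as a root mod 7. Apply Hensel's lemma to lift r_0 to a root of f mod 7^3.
r_2 = 155 (mod 343)

Hensel: r_{i+1} = r_i − f(r_i)·(f′(r_i))^{-1} mod 7^{i+2}, f′(x) = 2x + 3. Iterate:
  r_0 = 1 (mod 7)
  r_1 = 8 (mod 49)
  r_2 = 155 (mod 343)
Final: r = 155 satisfies f(r) ≡ 0 mod 7^3.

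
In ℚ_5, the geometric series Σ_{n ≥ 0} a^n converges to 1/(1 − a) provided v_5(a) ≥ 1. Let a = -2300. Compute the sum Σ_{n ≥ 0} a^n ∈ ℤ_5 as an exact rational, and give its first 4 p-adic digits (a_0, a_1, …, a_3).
Σ a^n = 1/(1 − a) = 1/2301;  first 4 digits = (1, 0, 3, 1)

v_5(a) = 2 ≥ 1, so the series converges in ℤ_5 to 1/(1 − a) = 1/(1 − (-2300)) = 1/2301. Expand this rational in ℤ_5: compute digits iteratively via d_i = x_i mod 5, x_{i+1} = (x_i − d_i)/5. The first 4 digits are (1, 0, 3, 1).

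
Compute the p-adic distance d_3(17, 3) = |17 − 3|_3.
d_3(17, 3) = 1

Step 1 — x − y = 17 − 3 = 14. Step 2 — v_3(14) = 0 (factor: 14 = (3^0 · 14); the sign does not affect v_p). Step 3 — |x − y|_3 = 3^{0} = 1.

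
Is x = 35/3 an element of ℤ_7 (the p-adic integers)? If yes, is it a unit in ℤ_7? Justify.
x ∈ ℤ_7 but not a unit; v_7(x) = 1 > 0

ℤ_7 = {x ∈ ℚ_7 : v_7(x) ≥ 0} and ℤ_7^× = {x ∈ ℤ_7 : v_7(x) = 0}. Here v_7(35/3) = v_7(num) − v_7(den) = 1; compare against these criteria.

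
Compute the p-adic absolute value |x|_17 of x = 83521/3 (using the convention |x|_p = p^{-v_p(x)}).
|83521/3|_17 = 1/83521

Step 1 — compute v_17(x) by factoring powers of 17 out of the numerator and denominator: v_17(83521/3) = 4. Step 2 — apply |x|_p = p^{-v_p(x)} = 17^{-4} = 1/83521.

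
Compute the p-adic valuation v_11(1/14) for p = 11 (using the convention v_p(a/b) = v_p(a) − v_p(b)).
v_11(1/14) = 0

Factor powers of 11 from the numerator and denominator of the reduced fraction: 1 = 11^0 · 1 and 14 = 11^0 · 14. Apply v_p(a/b) = v_p(a) − v_p(b): v_11(1/14) = 0 − 0 = 0.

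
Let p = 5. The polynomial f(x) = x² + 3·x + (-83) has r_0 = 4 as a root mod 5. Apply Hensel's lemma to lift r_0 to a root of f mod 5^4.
r_3 = 484 (mod 625)

Hensel: r_{i+1} = r_i − f(r_i)·(f′(r_i))^{-1} mod 5^{i+2}, f′(x) = 2x + 3. Iterate:
  r_0 = 4 (mod 5)
  r_1 = 9 (mod 25)
  r_2 = 109 (mod 125)
  r_3 = 484 (mod 625)
Final: r = 484 satisfies f(r) ≡ 0 mod 5^4.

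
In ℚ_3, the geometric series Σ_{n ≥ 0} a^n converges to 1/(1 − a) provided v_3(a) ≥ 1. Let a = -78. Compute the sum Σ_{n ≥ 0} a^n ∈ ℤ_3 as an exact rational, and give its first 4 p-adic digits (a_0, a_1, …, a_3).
Σ a^n = 1/(1 − a) = 1/79;  first 4 digits = (1, 1, 1, 1)

v_3(a) = 1 ≥ 1, so the series converges in ℤ_3 to 1/(1 − a) = 1/(1 − (-78)) = 1/79. Expand this rational in ℤ_3: compute digits iteratively via d_i = x_i mod 3, x_{i+1} = (x_i − d_i)/3. The first 4 digits are (1, 1, 1, 1).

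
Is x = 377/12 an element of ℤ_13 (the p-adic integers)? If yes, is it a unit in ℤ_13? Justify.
x ∈ ℤ_13 but not a unit; v_13(x) = 1 > 0

ℤ_13 = {x ∈ ℚ_13 : v_13(x) ≥ 0} and ℤ_13^× = {x ∈ ℤ_13 : v_13(x) = 0}. Here v_13(377/12) = v_13(num) − v_13(den) = 1; compare against these criteria.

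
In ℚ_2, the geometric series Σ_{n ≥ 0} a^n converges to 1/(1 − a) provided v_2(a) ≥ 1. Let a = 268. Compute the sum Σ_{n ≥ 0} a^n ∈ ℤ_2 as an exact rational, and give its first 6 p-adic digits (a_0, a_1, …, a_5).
Σ a^n = 1/(1 − a) = -1/267;  first 6 digits = (1, 0, 1, 1, 1, 0)

v_2(a) = 2 ≥ 1, so the series converges in ℤ_2 to 1/(1 − a) = 1/(1 − 268) = -1/267. Expand this rational in ℤ_2: compute digits iteratively via d_i = x_i mod 2, x_{i+1} = (x_i − d_i)/2. The first 6 digits are (1, 0, 1, 1, 1, 0).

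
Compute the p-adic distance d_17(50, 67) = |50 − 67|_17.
d_17(50, 67) = 1/17

Step 1 — x − y = 50 − 67 = -17. Step 2 — v_17(-17) = 1 (factor: -17 = −(17^1 · 1); the sign does not affect v_p). Step 3 — |x − y|_17 = 17^{-1} = 1/17.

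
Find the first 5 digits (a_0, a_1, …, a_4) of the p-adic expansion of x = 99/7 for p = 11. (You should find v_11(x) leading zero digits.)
(a_0, …, a_4) = (0, 6, 9, 7, 4)

v_11(99/7) = 1, so a_0 = ... = a_0 = 0. Factor out: x = 11^1 · u with u = 9/7 a unit in ℤ_11. Expand u iteratively via a_{v+i} = u_i mod 11, u_{i+1} = (u_i − a_{v+i})/11:
  u_0 = 9/7;  a_1 = 6;  u_1 = (u_0 − 6)/11 = -3/7
  u_1 = -3/7;  a_2 = 9;  u_2 = (u_1 − 9)/11 = -6/7
  u_2 = -6/7;  a_3 = 7;  u_3 = (u_2 − 7)/11 = -5/7
  u_3 = -5/7;  a_4 = 4;  u_4 = (u_3 − 4)/11 = -3/7
Digits: (0, 6, 9, 7, 4).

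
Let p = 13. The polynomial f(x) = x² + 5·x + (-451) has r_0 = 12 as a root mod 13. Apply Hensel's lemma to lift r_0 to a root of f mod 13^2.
r_1 = 38 (mod 169)

Hensel: r_{i+1} = r_i − f(r_i)·(f′(r_i))^{-1} mod 13^{i+2}, f′(x) = 2x + 5. Iterate:
  r_0 = 12 (mod 13)
  r_1 = 38 (mod 169)
Final: r = 38 satisfies f(r) ≡ 0 mod 13^2.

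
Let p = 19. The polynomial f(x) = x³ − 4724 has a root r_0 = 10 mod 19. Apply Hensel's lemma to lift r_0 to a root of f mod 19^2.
r_1 = 162 (mod 361)

Hensel: r_{i+1} = r_i − f(r_i)/f′(r_i) mod 19^{i+2}, where f′(x) = 3x². Iterate:
  r_0 = 10 (mod 19)
  r_1 = 162 (mod 361)
Final: r = 162 with f(r) ≡ 0 mod 19^2.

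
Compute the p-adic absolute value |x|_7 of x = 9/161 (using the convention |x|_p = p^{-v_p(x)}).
|9/161|_7 = 7

Step 1 — compute v_7(x) by factoring powers of 7 out of the numerator and denominator: v_7(9/161) = -1. Step 2 — apply |x|_p = p^{-v_p(x)} = 7^{1} = 7.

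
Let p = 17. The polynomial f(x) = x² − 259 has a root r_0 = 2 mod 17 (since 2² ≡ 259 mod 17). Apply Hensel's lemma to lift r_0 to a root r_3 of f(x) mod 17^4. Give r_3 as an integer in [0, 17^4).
r_3 = 1583 (mod 83521)

Hensel's recurrence: r_{i+1} = r_i − f(r_i)·(f′(r_i))^{-1} mod 17^{i+2}, with f′(x) = 2x. Iterate:
  r_0 = 2 (mod 17)
  r_1 = 138 (mod 289)
  r_2 = 1583 (mod 4913)
  r_3 = 1583 (mod 83521)
Final: r_3 = 1583, and one checks f(r_3) ≡ 0 mod 17^4.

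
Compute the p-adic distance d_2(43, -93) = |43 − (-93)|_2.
d_2(43, -93) = 1/8

Step 1 — x − y = 43 − (-93) = 136. Step 2 — v_2(136) = 3 (factor: 136 = (2^3 · 17); the sign does not affect v_p). Step 3 — |x − y|_2 = 2^{-3} = 1/8.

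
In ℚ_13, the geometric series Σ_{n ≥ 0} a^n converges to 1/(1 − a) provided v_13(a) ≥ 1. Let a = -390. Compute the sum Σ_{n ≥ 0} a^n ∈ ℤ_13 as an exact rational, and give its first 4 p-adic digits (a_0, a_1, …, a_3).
Σ a^n = 1/(1 − a) = 1/391;  first 4 digits = (1, 9, 0, 5)

v_13(a) = 1 ≥ 1, so the series converges in ℤ_13 to 1/(1 − a) = 1/(1 − (-390)) = 1/391. Expand this rational in ℤ_13: compute digits iteratively via d_i = x_i mod 13, x_{i+1} = (x_i − d_i)/13. The first 4 digits are (1, 9, 0, 5).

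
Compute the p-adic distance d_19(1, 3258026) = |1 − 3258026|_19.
d_19(1, 3258026) = 1/130321

Step 1 — x − y = 1 − 3258026 = -3258025. Step 2 — v_19(-3258025) = 4 (factor: -3258025 = −(19^4 · 25); the sign does not affect v_p). Step 3 — |x − y|_19 = 19^{-4} = 1/130321.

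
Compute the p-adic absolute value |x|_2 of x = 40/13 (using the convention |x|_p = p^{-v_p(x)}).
|40/13|_2 = 1/8

Step 1 — compute v_2(x) by factoring powers of 2 out of the numerator and denominator: v_2(40/13) = 3. Step 2 — apply |x|_p = p^{-v_p(x)} = 2^{-3} = 1/8.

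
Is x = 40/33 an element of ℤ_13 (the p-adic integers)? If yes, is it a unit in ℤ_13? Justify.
x ∈ ℤ_13^× (unit); v_13(x) = 0

ℤ_13 = {x ∈ ℚ_13 : v_13(x) ≥ 0} and ℤ_13^× = {x ∈ ℤ_13 : v_13(x) = 0}. Here v_13(40/33) = v_13(num) − v_13(den) = 0; compare against these criteria.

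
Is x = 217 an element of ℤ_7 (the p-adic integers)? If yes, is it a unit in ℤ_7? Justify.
x ∈ ℤ_7 but not a unit; v_7(x) = 1 > 0

ℤ_7 = {x ∈ ℚ_7 : v_7(x) ≥ 0} and ℤ_7^× = {x ∈ ℤ_7 : v_7(x) = 0}. Here v_7(217) = v_7(num) − v_7(den) = 1; compare against these criteria.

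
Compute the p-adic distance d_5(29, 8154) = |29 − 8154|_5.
d_5(29, 8154) = 1/625

Step 1 — x − y = 29 − 8154 = -8125. Step 2 — v_5(-8125) = 4 (factor: -8125 = −(5^4 · 13); the sign does not affect v_p). Step 3 — |x − y|_5 = 5^{-4} = 1/625.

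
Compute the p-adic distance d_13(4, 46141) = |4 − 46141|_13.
d_13(4, 46141) = 1/2197

Step 1 — x − y = 4 − 46141 = -46137. Step 2 — v_13(-46137) = 3 (factor: -46137 = −(13^3 · 21); the sign does not affect v_p). Step 3 — |x − y|_13 = 13^{-3} = 1/2197.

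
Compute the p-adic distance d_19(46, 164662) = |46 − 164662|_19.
d_19(46, 164662) = 1/6859

Step 1 — x − y = 46 − 164662 = -164616. Step 2 — v_19(-164616) = 3 (factor: -164616 = −(19^3 · 24); the sign does not affect v_p). Step 3 — |x − y|_19 = 19^{-3} = 1/6859.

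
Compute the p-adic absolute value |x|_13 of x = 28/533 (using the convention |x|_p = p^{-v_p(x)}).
|28/533|_13 = 13

Step 1 — compute v_13(x) by factoring powers of 13 out of the numerator and denominator: v_13(28/533) = -1. Step 2 — apply |x|_p = p^{-v_p(x)} = 13^{1} = 13.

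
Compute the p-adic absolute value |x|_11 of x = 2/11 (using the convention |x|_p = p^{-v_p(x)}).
|2/11|_11 = 11

Step 1 — compute v_11(x) by factoring powers of 11 out of the numerator and denominator: v_11(2/11) = -1. Step 2 — apply |x|_p = p^{-v_p(x)} = 11^{1} = 11.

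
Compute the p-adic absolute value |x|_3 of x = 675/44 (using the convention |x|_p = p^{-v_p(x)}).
|675/44|_3 = 1/27

Step 1 — compute v_3(x) by factoring powers of 3 out of the numerator and denominator: v_3(675/44) = 3. Step 2 — apply |x|_p = p^{-v_p(x)} = 3^{-3} = 1/27.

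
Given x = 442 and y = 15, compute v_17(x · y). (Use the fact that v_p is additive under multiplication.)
v_17(6630) = 1

v_p(x) = 1 (factor: 442 = 17^1 · 26); v_p(y) = 0 (factor: 15 = 17^0 · 15). Additivity: v_p(xy) = v_p(x) + v_p(y) = 1 + 0 = 1. (Direct check: xy = 6630 = 17^1 · (390).)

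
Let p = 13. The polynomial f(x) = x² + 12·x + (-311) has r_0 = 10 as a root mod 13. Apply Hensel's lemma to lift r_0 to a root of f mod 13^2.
r_1 = 166 (mod 169)

Hensel: r_{i+1} = r_i − f(r_i)·(f′(r_i))^{-1} mod 13^{i+2}, f′(x) = 2x + 12. Iterate:
  r_0 = 10 (mod 13)
  r_1 = 166 (mod 169)
Final: r = 166 satisfies f(r) ≡ 0 mod 13^2.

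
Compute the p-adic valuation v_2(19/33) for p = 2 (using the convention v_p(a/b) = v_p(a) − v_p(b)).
v_2(19/33) = 0

Factor powers of 2 from the numerator and denominator of the reduced fraction: 19 = 2^0 · 19 and 33 = 2^0 · 33. Apply v_p(a/b) = v_p(a) − v_p(b): v_2(19/33) = 0 − 0 = 0.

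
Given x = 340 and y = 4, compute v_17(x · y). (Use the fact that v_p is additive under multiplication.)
v_17(1360) = 1

v_p(x) = 1 (factor: 340 = 17^1 · 20); v_p(y) = 0 (factor: 4 = 17^0 · 4). Additivity: v_p(xy) = v_p(x) + v_p(y) = 1 + 0 = 1. (Direct check: xy = 1360 = 17^1 · (80).)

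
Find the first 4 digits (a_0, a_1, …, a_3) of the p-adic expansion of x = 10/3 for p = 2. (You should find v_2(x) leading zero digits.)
(a_0, …, a_3) = (0, 1, 1, 1)

v_2(10/3) = 1, so a_0 = ... = a_0 = 0. Factor out: x = 2^1 · u with u = 5/3 a unit in ℤ_2. Expand u iteratively via a_{v+i} = u_i mod 2, u_{i+1} = (u_i − a_{v+i})/2:
  u_0 = 5/3;  a_1 = 1;  u_1 = (u_0 − 1)/2 = 1/3
  u_1 = 1/3;  a_2 = 1;  u_2 = (u_1 − 1)/2 = -1/3
  u_2 = -1/3;  a_3 = 1;  u_3 = (u_2 − 1)/2 = -2/3
Digits: (0, 1, 1, 1).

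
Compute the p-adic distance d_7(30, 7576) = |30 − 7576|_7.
d_7(30, 7576) = 1/343

Step 1 — x − y = 30 − 7576 = -7546. Step 2 — v_7(-7546) = 3 (factor: -7546 = −(7^3 · 22); the sign does not affect v_p). Step 3 — |x − y|_7 = 7^{-3} = 1/343.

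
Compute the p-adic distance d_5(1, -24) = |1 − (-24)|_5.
d_5(1, -24) = 1/25

Step 1 — x − y = 1 − (-24) = 25. Step 2 — v_5(25) = 2 (factor: 25 = (5^2 · 1); the sign does not affect v_p). Step 3 — |x − y|_5 = 5^{-2} = 1/25.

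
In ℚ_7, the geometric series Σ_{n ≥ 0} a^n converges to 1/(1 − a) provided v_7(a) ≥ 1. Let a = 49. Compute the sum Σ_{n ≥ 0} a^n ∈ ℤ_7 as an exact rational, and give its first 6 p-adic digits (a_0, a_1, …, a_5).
Σ a^n = 1/(1 − a) = -1/48;  first 6 digits = (1, 0, 1, 0, 1, 0)

v_7(a) = 2 ≥ 1, so the series converges in ℤ_7 to 1/(1 − a) = 1/(1 − 49) = -1/48. Expand this rational in ℤ_7: compute digits iteratively via d_i = x_i mod 7, x_{i+1} = (x_i − d_i)/7. The first 6 digits are (1, 0, 1, 0, 1, 0).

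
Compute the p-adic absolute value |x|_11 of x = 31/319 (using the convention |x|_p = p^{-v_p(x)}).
|31/319|_11 = 11

Step 1 — compute v_11(x) by factoring powers of 11 out of the numerator and denominator: v_11(31/319) = -1. Step 2 — apply |x|_p = p^{-v_p(x)} = 11^{1} = 11.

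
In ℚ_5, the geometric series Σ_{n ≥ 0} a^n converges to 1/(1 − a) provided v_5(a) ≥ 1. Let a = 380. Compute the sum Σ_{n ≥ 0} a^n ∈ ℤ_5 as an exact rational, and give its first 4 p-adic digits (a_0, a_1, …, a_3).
Σ a^n = 1/(1 − a) = -1/379;  first 4 digits = (1, 1, 1, 4)

v_5(a) = 1 ≥ 1, so the series converges in ℤ_5 to 1/(1 − a) = 1/(1 − 380) = -1/379. Expand this rational in ℤ_5: compute digits iteratively via d_i = x_i mod 5, x_{i+1} = (x_i − d_i)/5. The first 4 digits are (1, 1, 1, 4).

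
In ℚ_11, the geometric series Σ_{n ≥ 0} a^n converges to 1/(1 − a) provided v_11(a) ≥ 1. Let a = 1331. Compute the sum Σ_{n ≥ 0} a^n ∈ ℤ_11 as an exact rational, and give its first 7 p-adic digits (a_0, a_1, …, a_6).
Σ a^n = 1/(1 − a) = -1/1330;  first 7 digits = (1, 0, 0, 1, 0, 0, 1)

v_11(a) = 3 ≥ 1, so the series converges in ℤ_11 to 1/(1 − a) = 1/(1 − 1331) = -1/1330. Expand this rational in ℤ_11: compute digits iteratively via d_i = x_i mod 11, x_{i+1} = (x_i − d_i)/11. The first 7 digits are (1, 0, 0, 1, 0, 0, 1).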